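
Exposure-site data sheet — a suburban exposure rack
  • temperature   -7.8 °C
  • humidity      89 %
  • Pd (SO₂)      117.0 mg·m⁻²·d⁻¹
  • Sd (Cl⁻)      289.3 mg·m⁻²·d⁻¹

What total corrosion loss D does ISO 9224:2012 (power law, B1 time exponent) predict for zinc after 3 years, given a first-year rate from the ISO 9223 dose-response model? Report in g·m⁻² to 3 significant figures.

zinc: T≤10 °C ⇒ hinge +0.038·(-7.8−10) = -0.6764
  SO₂ term: 0.0129·117.0^0.44·exp(0.046·89-0.6764) = 3.198
  Cl⁻ term: 0.0175·289.3^0.57·exp(0.008·89+0.085·-7.8) = 0.4648
  r_corr = 3.198 + 0.4648 = 3.663 μm/a
ISO 9224: D(t) = r_corr · t^b with b = 0.813 (zinc, B1)
  D(3) = 3.663 × 3^0.813 = 3.663 × 2.443 = 8.947 μm
  Mass loss = 8.947 μm × 7.14 g/cm³ = 63.88 g·m⁻²

D(3) = 63.9 g·m⁻²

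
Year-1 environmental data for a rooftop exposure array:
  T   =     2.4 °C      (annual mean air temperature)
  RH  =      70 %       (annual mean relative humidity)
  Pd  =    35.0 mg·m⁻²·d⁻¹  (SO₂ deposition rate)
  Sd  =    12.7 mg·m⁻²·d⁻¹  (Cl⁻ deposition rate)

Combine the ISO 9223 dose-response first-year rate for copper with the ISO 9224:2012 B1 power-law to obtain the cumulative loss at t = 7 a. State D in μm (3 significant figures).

D(7) = 2.21 μm

copper: T≤10 °C ⇒ hinge +0.126·(2.4−10) = -0.9576
  Pd branch = 0.0053·Pd^0.26·e^(0.059·RH+f) = 0.3188 μm/a
  Cl⁻ term: 0.01025·12.7^0.27·exp(0.036·70+0.049·2.4) = 0.2846
  sum: 0.3188 + 0.2846 → r_corr = 0.6034 μm/a
ISO 9224: D(t) = r_corr · t^b with b = 0.667 (copper, B1)
  D(7) = 0.6034 × 7^0.667 = 0.6034 × 3.662 = 2.209 μm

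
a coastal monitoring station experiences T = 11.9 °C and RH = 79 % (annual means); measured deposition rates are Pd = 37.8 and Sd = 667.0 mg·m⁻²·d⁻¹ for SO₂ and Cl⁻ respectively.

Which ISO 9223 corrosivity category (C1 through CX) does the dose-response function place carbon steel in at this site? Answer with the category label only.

carbon steel: temperature factor f = -0.054·(1.9) = -0.1026
  Pd branch = 1.77·Pd^0.52·e^(0.02·RH+f) = 51.27 μm/a
  Cl⁻ term: 0.102·667.0^0.62·exp(0.033·79+0.04·11.9) = 125.5
  r_corr = 51.27 + 125.5 = 176.7 μm/a
ISO 9223 Table 2 (carbon steel): 80 < 177 ≤ 200 μm/a ⇒ C5

C5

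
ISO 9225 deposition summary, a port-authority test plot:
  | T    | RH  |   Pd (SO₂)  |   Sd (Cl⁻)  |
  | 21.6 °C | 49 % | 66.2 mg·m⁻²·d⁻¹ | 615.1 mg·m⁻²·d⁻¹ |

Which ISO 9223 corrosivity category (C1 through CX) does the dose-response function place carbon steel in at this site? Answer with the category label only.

C5

carbon steel: T>10 °C ⇒ hinge -0.054·(21.6−10) = -0.6264
  SO₂ term: 1.77·66.2^0.52·exp(0.02·49-0.6264) = 22.3
  Sd branch = 0.102·Sd^0.62·e^(0.033·RH+0.04·T) = 65.35 μm/a
  r_corr = 22.3 + 65.35 = 87.65 μm/a
ISO 9223 Table 2 (carbon steel): 80 < 87.7 ≤ 200 μm/a ⇒ C5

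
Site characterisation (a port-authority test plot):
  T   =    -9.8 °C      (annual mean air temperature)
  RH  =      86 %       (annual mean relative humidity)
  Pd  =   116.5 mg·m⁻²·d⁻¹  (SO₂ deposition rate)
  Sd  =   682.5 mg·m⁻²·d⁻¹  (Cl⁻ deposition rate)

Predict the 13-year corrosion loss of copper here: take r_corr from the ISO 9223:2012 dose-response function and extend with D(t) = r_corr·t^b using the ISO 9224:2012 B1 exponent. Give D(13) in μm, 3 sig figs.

copper: temperature factor f = +0.126·(-19.8) = -2.4948
  sulphur-dioxide contribution → 0.2408 μm/a
  chloride contribution → 0.8165 μm/a
  ⇒ r_corr(copper) = 1.057 μm/a
Long-term exponent b (ISO 9224 Table 2, B1) = 0.667
  D(13) = 1.057 × 13^0.667 = 1.057 × 5.534 = 5.851 μm

D(13) = 5.85 μm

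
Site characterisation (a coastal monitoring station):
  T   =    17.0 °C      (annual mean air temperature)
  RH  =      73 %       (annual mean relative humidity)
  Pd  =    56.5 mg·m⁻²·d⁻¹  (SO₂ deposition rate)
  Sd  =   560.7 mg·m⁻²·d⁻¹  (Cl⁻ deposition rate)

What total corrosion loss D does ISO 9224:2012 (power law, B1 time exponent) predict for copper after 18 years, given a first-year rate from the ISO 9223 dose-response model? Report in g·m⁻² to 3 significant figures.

copper: T>10 °C ⇒ hinge -0.080·(17.0−10) = -0.5600
  Pd branch = 0.0053·Pd^0.26·e^(0.059·RH+f) = 0.6414 μm/a
  Cl⁻ term: 0.01025·560.7^0.27·exp(0.036·73+0.049·17.0) = 1.803
  r_corr = 0.6414 + 1.803 = 2.444 μm/a
ISO 9224: D(t) = r_corr · t^b with b = 0.667 (copper, B1)
  D(18) = 2.444 × 18^0.667 = 2.444 × 6.875 = 16.8 μm
  Mass loss = 16.8 μm × 8.96 g/cm³ = 150.6 g·m⁻²

D(18) = 151 g·m⁻²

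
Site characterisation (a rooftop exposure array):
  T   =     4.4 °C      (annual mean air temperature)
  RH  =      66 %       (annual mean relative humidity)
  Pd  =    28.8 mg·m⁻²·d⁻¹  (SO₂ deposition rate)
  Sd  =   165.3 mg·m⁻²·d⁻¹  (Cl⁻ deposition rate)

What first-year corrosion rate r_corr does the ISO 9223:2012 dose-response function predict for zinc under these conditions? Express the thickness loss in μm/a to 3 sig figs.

r_corr = 1.75 μm/a

zinc: f(T) = +0.038·(T−10) [T≤10 °C] = -0.2128
  SO₂ term: 0.0129·28.8^0.44·exp(0.046·66-0.2128) = 0.9524
  Cl⁻ term: 0.0175·165.3^0.57·exp(0.008·66+0.085·4.4) = 0.7928
  r_corr = 0.9524 + 0.7928 = 1.745 μm/a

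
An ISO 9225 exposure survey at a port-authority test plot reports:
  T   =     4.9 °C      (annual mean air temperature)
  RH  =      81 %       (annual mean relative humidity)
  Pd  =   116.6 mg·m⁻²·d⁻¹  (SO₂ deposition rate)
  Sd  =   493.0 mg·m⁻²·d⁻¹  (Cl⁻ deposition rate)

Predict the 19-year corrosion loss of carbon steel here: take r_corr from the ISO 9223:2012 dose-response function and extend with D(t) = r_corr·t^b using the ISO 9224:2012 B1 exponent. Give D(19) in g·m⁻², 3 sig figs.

D(19) = 4.88e+03 g·m⁻²

carbon steel: temperature factor f = +0.150·(-5.1) = -0.7650
  Pd branch = 1.77·Pd^0.52·e^(0.02·RH+f) = 49.43 μm/a
  Cl⁻ term: 0.102·493.0^0.62·exp(0.033·81+0.04·4.9) = 83.98
  sum: 49.43 + 83.98 → r_corr = 133.4 μm/a
Long-term exponent b (ISO 9224 Table 2, B1) = 0.523
  D(19) = 133.4 × 19^0.523 = 133.4 × 4.664 = 622.2 μm
  Mass loss = 622.2 μm × 7.85 g/cm³ = 4885 g·m⁻²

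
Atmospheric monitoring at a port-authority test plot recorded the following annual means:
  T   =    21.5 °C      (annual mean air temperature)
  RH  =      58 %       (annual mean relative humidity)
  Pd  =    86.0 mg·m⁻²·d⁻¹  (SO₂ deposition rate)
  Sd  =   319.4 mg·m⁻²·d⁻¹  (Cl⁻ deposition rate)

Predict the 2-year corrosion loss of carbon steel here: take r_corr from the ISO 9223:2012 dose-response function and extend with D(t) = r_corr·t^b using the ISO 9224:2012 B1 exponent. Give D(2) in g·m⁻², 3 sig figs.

D(2) = 1.01e+03 g·m⁻²

carbon steel: temperature factor f = -0.054·(11.5) = -0.6210
  SO₂ term: 1.77·86.0^0.52·exp(0.02·58-0.6210) = 30.76
  Cl⁻ term: 0.102·319.4^0.62·exp(0.033·58+0.04·21.5) = 58.35
  r_corr = 30.76 + 58.35 = 89.11 μm/a
Power-law: D(2) = r_corr · 2^0.523
  D(2) = 89.11 × 2^0.523 = 89.11 × 1.437 = 128 μm
  Mass loss = 128 μm × 7.85 g/cm³ = 1005 g·m⁻²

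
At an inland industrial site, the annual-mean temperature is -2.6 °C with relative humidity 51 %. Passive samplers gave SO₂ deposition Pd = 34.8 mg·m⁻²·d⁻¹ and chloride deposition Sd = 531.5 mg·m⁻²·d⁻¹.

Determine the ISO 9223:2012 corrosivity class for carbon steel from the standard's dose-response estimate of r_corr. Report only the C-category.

carbon steel: f(T) = +0.150·(T−10) [T≤10 °C] = -1.8900
  sulphur-dioxide contribution → 4.696 μm/a
  chloride contribution → 24.22 μm/a
  total first-year rate 28.92 μm/a
28.9 μm/a falls in (25, 50] for carbon steel → category C3

C3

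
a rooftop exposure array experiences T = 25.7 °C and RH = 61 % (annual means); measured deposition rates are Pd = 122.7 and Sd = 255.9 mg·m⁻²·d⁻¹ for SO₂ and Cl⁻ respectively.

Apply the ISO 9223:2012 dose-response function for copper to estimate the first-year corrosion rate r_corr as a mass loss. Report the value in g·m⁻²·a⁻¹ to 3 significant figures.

copper: f(T) = -0.080·(T−10) [T>10 °C] = -1.2560
  sulphur-dioxide contribution → 0.1927 μm/a
  chloride contribution → 1.451 μm/a
  total first-year rate 1.643 μm/a
Convert to mass loss: 1.643 μm/a × 8.96 g/cm³ = 14.72 g·m⁻²·a⁻¹

r_corr = 14.7 g·m⁻²·a⁻¹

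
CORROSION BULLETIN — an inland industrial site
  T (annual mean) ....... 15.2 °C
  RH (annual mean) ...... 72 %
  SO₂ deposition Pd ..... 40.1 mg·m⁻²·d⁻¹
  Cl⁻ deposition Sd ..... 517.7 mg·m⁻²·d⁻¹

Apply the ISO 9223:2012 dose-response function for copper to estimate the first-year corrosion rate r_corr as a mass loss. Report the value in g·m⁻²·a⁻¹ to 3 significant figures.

r_corr = 19.7 g·m⁻²·a⁻¹

copper: T>10 °C ⇒ hinge -0.080·(15.2−10) = -0.4160
  sulphur-dioxide contribution → 0.6387 μm/a
  chloride contribution → 1.558 μm/a
  ⇒ r_corr(copper) = 2.197 μm/a
Convert to mass loss: 2.197 μm/a × 8.96 g/cm³ = 19.69 g·m⁻²·a⁻¹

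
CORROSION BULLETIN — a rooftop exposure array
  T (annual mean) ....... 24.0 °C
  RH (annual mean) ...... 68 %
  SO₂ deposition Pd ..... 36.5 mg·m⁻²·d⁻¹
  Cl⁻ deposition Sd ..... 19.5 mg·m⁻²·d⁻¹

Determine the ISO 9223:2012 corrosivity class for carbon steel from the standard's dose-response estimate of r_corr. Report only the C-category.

carbon steel: temperature factor f = -0.054·(14.0) = -0.7560
  Pd branch = 1.77·Pd^0.52·e^(0.02·RH+f) = 21.02 μm/a
  Sd branch = 0.102·Sd^0.62·e^(0.033·RH+0.04·T) = 15.85 μm/a
  r_corr = 21.02 + 15.85 = 36.87 μm/a
Category bounds: 25…50 μm/a bracket r_corr ⇒ C3

C3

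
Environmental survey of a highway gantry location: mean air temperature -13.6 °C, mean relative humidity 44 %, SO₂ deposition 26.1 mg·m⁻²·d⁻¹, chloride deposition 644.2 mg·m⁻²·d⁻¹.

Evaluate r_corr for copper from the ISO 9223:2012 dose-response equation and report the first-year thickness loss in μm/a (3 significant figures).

r_corr = 0.156 μm/a

copper: f(T) = +0.126·(T−10) [T≤10 °C] = -2.9736
  sulphur-dioxide contribution → 0.008484 μm/a
  chloride contribution → 0.1471 μm/a
  ⇒ r_corr(copper) = 0.1556 μm/a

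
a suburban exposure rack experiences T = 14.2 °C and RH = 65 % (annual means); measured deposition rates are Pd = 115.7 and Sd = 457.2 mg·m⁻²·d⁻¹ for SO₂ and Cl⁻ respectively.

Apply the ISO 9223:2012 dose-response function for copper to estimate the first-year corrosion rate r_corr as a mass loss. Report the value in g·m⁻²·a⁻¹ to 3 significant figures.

copper: f(T) = -0.080·(T−10) [T>10 °C] = -0.3360
  sulphur-dioxide contribution → 0.603 μm/a
  chloride contribution → 1.115 μm/a
  ⇒ r_corr(copper) = 1.718 μm/a
Convert to mass loss: 1.718 μm/a × 8.96 g/cm³ = 15.4 g·m⁻²·a⁻¹

r_corr = 15.4 g·m⁻²·a⁻¹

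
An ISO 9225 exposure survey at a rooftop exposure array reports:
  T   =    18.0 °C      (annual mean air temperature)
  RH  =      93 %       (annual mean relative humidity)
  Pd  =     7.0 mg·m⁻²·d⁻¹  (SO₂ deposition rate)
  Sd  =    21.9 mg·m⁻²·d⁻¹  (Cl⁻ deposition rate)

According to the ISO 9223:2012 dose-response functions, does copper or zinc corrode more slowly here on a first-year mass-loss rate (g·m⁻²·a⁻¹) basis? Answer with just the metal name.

copper: f(T) = -0.080·(T−10) [T>10 °C] = -0.6400
  SO₂ term: 0.0053·7.0^0.26·exp(0.059·93-0.6400) = 1.12
  Cl⁻ term: 0.01025·21.9^0.27·exp(0.036·93+0.049·18.0) = 1.621
  sum: 1.12 + 1.621 → r_corr = 2.74 μm/a
  mass loss = 2.74 μm/a × 8.96 g/cm³ = 24.55 g·m⁻²·a⁻¹
zinc: T>10 °C ⇒ hinge -0.071·(18.0−10) = -0.5680
  Pd branch = 0.0129·Pd^0.44·e^(0.046·RH+f) = 1.241 μm/a
  Sd branch = 0.0175·Sd^0.57·e^(0.008·RH+0.085·T) = 0.9878 μm/a
  sum: 1.241 + 0.9878 → r_corr = 2.229 μm/a
  mass loss = 2.229 μm/a × 7.14 g/cm³ = 15.91 g·m⁻²·a⁻¹
Ordering by g·m⁻²·a⁻¹: copper (24.6) > zinc (15.9)

zinc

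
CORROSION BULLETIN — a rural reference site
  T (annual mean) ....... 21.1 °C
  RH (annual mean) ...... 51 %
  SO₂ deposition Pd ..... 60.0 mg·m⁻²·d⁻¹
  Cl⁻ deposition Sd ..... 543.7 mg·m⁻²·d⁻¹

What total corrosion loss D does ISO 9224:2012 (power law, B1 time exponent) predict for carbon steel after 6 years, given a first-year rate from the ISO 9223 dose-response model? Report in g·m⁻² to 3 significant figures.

D(6) = 1.72e+03 g·m⁻²

carbon steel: temperature factor f = -0.054·(11.1) = -0.5994
  SO₂ term: 1.77·60.0^0.52·exp(0.02·51-0.5994) = 22.66
  Sd branch = 0.102·Sd^0.62·e^(0.033·RH+0.04·T) = 63.38 μm/a
  sum: 22.66 + 63.38 → r_corr = 86.05 μm/a
ISO 9224: D(t) = r_corr · t^b with b = 0.523 (carbon steel, B1)
  D(6) = 86.05 × 6^0.523 = 86.05 × 2.553 = 219.6 μm
  Mass loss = 219.6 μm × 7.85 g/cm³ = 1724 g·m⁻²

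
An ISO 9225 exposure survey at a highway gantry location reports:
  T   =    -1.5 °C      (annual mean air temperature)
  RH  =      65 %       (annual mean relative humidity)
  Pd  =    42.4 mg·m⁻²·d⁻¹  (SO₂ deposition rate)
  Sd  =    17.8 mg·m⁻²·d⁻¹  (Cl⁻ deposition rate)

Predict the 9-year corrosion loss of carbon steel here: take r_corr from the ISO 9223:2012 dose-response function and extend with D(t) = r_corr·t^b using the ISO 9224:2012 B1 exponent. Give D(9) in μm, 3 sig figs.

D(9) = 41.1 μm

carbon steel: T≤10 °C ⇒ hinge +0.150·(-1.5−10) = -1.7250
  sulphur-dioxide contribution → 8.121 μm/a
  chloride contribution → 4.891 μm/a
  total first-year rate 13.01 μm/a
ISO 9224: D(t) = r_corr · t^b with b = 0.523 (carbon steel, B1)
  D(9) = 13.01 × 9^0.523 = 13.01 × 3.156 = 41.06 μm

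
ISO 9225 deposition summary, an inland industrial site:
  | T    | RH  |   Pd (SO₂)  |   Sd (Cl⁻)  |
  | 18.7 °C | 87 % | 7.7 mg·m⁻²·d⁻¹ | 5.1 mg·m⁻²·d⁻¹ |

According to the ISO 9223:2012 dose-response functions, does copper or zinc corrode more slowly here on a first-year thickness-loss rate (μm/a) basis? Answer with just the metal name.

copper: f(T) = -0.080·(T−10) [T>10 °C] = -0.6960
  Pd branch = 0.0053·Pd^0.26·e^(0.059·RH+f) = 0.7616 μm/a
  Cl⁻ term: 0.01025·5.1^0.27·exp(0.036·87+0.049·18.7) = 0.9118
  sum: 0.7616 + 0.9118 → r_corr = 1.673 μm/a
zinc: temperature factor f = -0.071·(8.7) = -0.6177
  Pd branch = 0.0129·Pd^0.44·e^(0.046·RH+f) = 0.9342 μm/a
  Cl⁻ term: 0.0175·5.1^0.57·exp(0.008·87+0.085·18.7) = 0.4354
  r_corr = 0.9342 + 0.4354 = 1.37 μm/a
Ordering by μm/a: copper (1.67) > zinc (1.37)

zinc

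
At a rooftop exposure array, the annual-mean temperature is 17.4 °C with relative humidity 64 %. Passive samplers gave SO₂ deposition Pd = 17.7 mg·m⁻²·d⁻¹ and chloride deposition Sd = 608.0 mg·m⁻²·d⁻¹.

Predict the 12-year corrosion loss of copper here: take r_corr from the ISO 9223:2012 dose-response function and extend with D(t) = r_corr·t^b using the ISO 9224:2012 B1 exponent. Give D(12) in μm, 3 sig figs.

D(12) = 8.55 μm

copper: T>10 °C ⇒ hinge -0.080·(17.4−10) = -0.5920
  SO₂ term: 0.0053·17.7^0.26·exp(0.059·64-0.5920) = 0.2701
  Cl⁻ term: 0.01025·608.0^0.27·exp(0.036·64+0.049·17.4) = 1.359
  r_corr = 0.2701 + 1.359 = 1.629 μm/a
Long-term exponent b (ISO 9224 Table 2, B1) = 0.667
  D(12) = 1.629 × 12^0.667 = 1.629 × 5.246 = 8.547 μm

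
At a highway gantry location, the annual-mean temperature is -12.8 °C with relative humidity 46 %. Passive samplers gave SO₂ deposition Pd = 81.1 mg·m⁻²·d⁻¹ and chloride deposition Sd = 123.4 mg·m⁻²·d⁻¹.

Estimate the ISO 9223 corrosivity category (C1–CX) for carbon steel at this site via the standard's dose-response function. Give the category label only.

C2

carbon steel: f(T) = +0.150·(T−10) [T≤10 °C] = -3.4200
  Pd branch = 1.77·Pd^0.52·e^(0.02·RH+f) = 1.429 μm/a
  Sd branch = 0.102·Sd^0.62·e^(0.033·RH+0.04·T) = 5.522 μm/a
  r_corr = 1.429 + 5.522 = 6.951 μm/a
ISO 9223 Table 2 (carbon steel): 1.3 < 6.95 ≤ 25 μm/a ⇒ C2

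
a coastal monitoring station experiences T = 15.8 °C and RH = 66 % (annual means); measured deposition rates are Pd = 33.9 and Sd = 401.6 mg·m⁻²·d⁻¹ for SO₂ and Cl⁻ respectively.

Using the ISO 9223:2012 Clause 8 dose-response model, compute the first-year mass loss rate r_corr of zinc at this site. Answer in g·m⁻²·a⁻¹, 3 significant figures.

r_corr = 30.7 g·m⁻²·a⁻¹

zinc: T>10 °C ⇒ hinge -0.071·(15.8−10) = -0.4118
  SO₂ term: 0.0129·33.9^0.44·exp(0.046·66-0.4118) = 0.8386
  Sd branch = 0.0175·Sd^0.57·e^(0.008·RH+0.085·T) = 3.465 μm/a
  sum: 0.8386 + 3.465 → r_corr = 4.304 μm/a
Convert to mass loss: 4.304 μm/a × 7.14 g/cm³ = 30.73 g·m⁻²·a⁻¹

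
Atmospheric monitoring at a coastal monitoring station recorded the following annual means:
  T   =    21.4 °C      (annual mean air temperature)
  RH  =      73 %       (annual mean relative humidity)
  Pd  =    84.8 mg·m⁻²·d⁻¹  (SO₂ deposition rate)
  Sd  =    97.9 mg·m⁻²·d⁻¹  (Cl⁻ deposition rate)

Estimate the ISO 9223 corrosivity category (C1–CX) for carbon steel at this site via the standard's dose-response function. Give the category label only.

carbon steel: temperature factor f = -0.054·(11.4) = -0.6156
  sulphur-dioxide contribution → 41.44 μm/a
  chloride contribution → 45.8 μm/a
  ⇒ r_corr(carbon steel) = 87.24 μm/a
87.2 μm/a falls in (80, 200] for carbon steel → category C5

C5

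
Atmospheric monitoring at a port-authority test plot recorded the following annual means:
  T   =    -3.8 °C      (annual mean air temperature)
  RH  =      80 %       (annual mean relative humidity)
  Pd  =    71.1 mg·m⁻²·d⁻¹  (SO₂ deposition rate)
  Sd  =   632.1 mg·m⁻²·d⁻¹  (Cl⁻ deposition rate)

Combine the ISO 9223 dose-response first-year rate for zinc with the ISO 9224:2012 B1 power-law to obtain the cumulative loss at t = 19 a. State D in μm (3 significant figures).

zinc: f(T) = +0.038·(T−10) [T≤10 °C] = -0.5244
  sulphur-dioxide contribution → 1.976 μm/a
  chloride contribution → 0.9488 μm/a
  ⇒ r_corr(zinc) = 2.925 μm/a
ISO 9224: D(t) = r_corr · t^b with b = 0.813 (zinc, B1)
  D(19) = 2.925 × 19^0.813 = 2.925 × 10.96 = 32.05 μm

D(19) = 32.0 μm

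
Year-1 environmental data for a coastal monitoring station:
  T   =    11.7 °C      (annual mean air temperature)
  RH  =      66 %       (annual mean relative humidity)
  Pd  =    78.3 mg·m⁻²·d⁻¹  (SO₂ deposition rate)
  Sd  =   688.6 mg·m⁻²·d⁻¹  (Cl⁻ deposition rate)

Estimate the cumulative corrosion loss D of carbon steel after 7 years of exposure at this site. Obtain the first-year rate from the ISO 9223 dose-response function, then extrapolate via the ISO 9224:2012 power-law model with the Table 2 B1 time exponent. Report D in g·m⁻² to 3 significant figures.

D(7) = 3.06e+03 g·m⁻²

carbon steel: temperature factor f = -0.054·(1.7) = -0.0918
  sulphur-dioxide contribution → 58.36 μm/a
  chloride contribution → 82.66 μm/a
  total first-year rate 141 μm/a
Long-term exponent b (ISO 9224 Table 2, B1) = 0.523
  D(7) = 141 × 7^0.523 = 141 × 2.767 = 390.2 μm
  Mass loss = 390.2 μm × 7.85 g/cm³ = 3063 g·m⁻²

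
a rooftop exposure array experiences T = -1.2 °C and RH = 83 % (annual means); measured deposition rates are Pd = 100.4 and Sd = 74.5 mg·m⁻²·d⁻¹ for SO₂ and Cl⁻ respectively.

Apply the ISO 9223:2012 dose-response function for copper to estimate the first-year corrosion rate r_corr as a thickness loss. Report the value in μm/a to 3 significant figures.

copper: T≤10 °C ⇒ hinge +0.126·(-1.2−10) = -1.4112
  sulphur-dioxide contribution → 0.5736 μm/a
  chloride contribution → 0.6142 μm/a
  ⇒ r_corr(copper) = 1.188 μm/a

r_corr = 1.19 μm/a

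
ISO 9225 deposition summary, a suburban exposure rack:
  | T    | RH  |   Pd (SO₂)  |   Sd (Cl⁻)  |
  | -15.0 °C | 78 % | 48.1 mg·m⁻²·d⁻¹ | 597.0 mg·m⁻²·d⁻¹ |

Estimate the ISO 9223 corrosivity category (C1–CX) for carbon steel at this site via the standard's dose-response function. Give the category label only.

carbon steel: f(T) = +0.150·(T−10) [T≤10 °C] = -3.7500
  sulphur-dioxide contribution → 1.485 μm/a
  chloride contribution → 38.64 μm/a
  ⇒ r_corr(carbon steel) = 40.12 μm/a
Category bounds: 25…50 μm/a bracket r_corr ⇒ C3

C3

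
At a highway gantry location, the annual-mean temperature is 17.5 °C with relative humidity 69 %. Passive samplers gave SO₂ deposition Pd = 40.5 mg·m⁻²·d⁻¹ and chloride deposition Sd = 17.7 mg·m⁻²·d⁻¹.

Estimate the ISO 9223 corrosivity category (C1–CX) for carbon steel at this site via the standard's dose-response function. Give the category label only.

carbon steel: temperature factor f = -0.054·(7.5) = -0.4050
  SO₂ term: 1.77·40.5^0.52·exp(0.02·69-0.4050) = 32.16
  Sd branch = 0.102·Sd^0.62·e^(0.033·RH+0.04·T) = 11.89 μm/a
  sum: 32.16 + 11.89 → r_corr = 44.05 μm/a
Category bounds: 25…50 μm/a bracket r_corr ⇒ C3

C3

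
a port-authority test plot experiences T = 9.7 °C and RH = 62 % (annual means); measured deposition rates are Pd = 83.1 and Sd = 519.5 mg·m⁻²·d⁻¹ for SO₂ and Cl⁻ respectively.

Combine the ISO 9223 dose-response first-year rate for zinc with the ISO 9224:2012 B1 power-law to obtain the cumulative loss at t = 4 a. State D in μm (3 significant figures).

D(4) = 11.9 μm

zinc: T≤10 °C ⇒ hinge +0.038·(9.7−10) = -0.0114
  Pd branch = 0.0129·Pd^0.44·e^(0.046·RH+f) = 1.545 μm/a
  Sd branch = 0.0175·Sd^0.57·e^(0.008·RH+0.085·T) = 2.314 μm/a
  sum: 1.545 + 2.314 → r_corr = 3.859 μm/a
Long-term exponent b (ISO 9224 Table 2, B1) = 0.813
  D(4) = 3.859 × 4^0.813 = 3.859 × 3.087 = 11.91 μm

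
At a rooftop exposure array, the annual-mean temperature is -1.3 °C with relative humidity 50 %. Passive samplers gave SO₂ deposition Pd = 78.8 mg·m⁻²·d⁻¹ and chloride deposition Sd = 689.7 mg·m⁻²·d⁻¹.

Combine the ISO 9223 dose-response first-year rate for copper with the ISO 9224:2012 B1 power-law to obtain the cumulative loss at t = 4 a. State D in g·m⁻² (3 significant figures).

D(4) = 9.39 g·m⁻²

copper: temperature factor f = +0.126·(-11.3) = -1.4238
  SO₂ term: 0.0053·78.8^0.26·exp(0.059·50-1.4238) = 0.07589
  Sd branch = 0.01025·Sd^0.27·e^(0.036·RH+0.049·T) = 0.3398 μm/a
  r_corr = 0.07589 + 0.3398 = 0.4157 μm/a
Power-law: D(4) = r_corr · 4^0.667
  D(4) = 0.4157 × 4^0.667 = 0.4157 × 2.521 = 1.048 μm
  Mass loss = 1.048 μm × 8.96 g/cm³ = 9.39 g·m⁻²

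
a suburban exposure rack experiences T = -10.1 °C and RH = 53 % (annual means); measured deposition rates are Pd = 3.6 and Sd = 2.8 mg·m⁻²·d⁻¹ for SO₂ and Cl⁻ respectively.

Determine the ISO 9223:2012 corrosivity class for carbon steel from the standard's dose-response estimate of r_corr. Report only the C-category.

C1

carbon steel: f(T) = +0.150·(T−10) [T≤10 °C] = -3.0150
  sulphur-dioxide contribution → 0.4878 μm/a
  chloride contribution → 0.7412 μm/a
  total first-year rate 1.229 μm/a
ISO 9223 Table 2 (carbon steel): 0 < 1.23 ≤ 1.3 μm/a ⇒ C1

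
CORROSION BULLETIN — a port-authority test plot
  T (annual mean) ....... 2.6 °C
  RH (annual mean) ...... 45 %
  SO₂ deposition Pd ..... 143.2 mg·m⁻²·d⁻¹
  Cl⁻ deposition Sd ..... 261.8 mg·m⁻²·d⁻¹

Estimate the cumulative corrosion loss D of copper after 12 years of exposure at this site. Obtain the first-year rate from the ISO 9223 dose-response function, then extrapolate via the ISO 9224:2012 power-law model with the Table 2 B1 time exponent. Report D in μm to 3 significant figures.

copper: f(T) = +0.126·(T−10) [T≤10 °C] = -0.9324
  SO₂ term: 0.0053·143.2^0.26·exp(0.059·45-0.9324) = 0.1079
  Sd branch = 0.01025·Sd^0.27·e^(0.036·RH+0.049·T) = 0.2645 μm/a
  sum: 0.1079 + 0.2645 → r_corr = 0.3724 μm/a
Power-law: D(12) = r_corr · 12^0.667
  D(12) = 0.3724 × 12^0.667 = 0.3724 × 5.246 = 1.954 μm

D(12) = 1.95 μm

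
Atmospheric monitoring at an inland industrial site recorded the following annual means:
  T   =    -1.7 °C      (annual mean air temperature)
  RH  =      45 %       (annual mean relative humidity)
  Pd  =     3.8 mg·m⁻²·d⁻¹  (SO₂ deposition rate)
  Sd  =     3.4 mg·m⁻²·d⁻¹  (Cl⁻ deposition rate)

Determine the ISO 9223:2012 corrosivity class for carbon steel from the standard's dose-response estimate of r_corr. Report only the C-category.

C2

carbon steel: f(T) = +0.150·(T−10) [T≤10 °C] = -1.7550
  sulphur-dioxide contribution → 1.507 μm/a
  chloride contribution → 0.8985 μm/a
  ⇒ r_corr(carbon steel) = 2.406 μm/a
2.41 μm/a falls in (1.3, 25] for carbon steel → category C2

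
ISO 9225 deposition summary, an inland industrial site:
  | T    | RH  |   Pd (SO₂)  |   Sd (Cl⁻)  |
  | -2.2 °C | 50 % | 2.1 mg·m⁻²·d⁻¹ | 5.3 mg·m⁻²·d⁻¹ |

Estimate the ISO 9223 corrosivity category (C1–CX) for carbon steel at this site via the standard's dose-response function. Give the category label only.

carbon steel: temperature factor f = +0.150·(-12.2) = -1.8300
  Pd branch = 1.77·Pd^0.52·e^(0.02·RH+f) = 1.135 μm/a
  Sd branch = 0.102·Sd^0.62·e^(0.033·RH+0.04·T) = 1.368 μm/a
  r_corr = 1.135 + 1.368 = 2.503 μm/a
2.5 μm/a falls in (1.3, 25] for carbon steel → category C2

C2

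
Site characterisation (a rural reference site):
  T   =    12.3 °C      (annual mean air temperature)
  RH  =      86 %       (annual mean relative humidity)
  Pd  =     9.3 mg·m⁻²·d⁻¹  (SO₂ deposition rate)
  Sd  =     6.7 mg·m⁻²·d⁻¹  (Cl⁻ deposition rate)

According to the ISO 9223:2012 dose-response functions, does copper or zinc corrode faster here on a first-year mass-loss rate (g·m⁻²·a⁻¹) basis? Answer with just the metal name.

copper: f(T) = -0.080·(T−10) [T>10 °C] = -0.1840
  SO₂ term: 0.0053·9.3^0.26·exp(0.059·86-0.1840) = 1.258
  Cl⁻ term: 0.01025·6.7^0.27·exp(0.036·86+0.049·12.3) = 0.692
  r_corr = 1.258 + 0.692 = 1.95 μm/a
  mass loss = 1.95 μm/a × 8.96 g/cm³ = 17.47 g·m⁻²·a⁻¹
zinc: temperature factor f = -0.071·(2.3) = -0.1633
  SO₂ term: 0.0129·9.3^0.44·exp(0.046·86-0.1633) = 1.527
  Sd branch = 0.0175·Sd^0.57·e^(0.008·RH+0.085·T) = 0.2929 μm/a
  r_corr = 1.527 + 0.2929 = 1.82 μm/a
  mass loss = 1.82 μm/a × 7.14 g/cm³ = 13 g·m⁻²·a⁻¹
Ordering by g·m⁻²·a⁻¹: copper (17.5) > zinc (13)

copper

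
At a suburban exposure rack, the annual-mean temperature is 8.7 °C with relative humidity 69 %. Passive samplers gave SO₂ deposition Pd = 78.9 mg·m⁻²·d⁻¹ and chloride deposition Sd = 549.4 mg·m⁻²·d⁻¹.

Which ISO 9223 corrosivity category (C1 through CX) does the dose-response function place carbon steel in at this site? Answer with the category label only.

carbon steel: temperature factor f = +0.150·(-1.3) = -0.1950
  sulphur-dioxide contribution → 56.12 μm/a
  chloride contribution → 70.36 μm/a
  total first-year rate 126.5 μm/a
Category bounds: 80…200 μm/a bracket r_corr ⇒ C5

C5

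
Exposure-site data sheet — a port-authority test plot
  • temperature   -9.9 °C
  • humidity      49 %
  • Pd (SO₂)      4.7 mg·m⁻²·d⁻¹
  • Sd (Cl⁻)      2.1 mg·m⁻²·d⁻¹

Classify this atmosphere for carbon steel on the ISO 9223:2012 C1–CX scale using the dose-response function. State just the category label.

C1

carbon steel: T≤10 °C ⇒ hinge +0.150·(-9.9−10) = -2.9850
  sulphur-dioxide contribution → 0.533 μm/a
  chloride contribution → 0.5478 μm/a
  ⇒ r_corr(carbon steel) = 1.081 μm/a
1.08 μm/a falls in (0, 1.3] for carbon steel → category C1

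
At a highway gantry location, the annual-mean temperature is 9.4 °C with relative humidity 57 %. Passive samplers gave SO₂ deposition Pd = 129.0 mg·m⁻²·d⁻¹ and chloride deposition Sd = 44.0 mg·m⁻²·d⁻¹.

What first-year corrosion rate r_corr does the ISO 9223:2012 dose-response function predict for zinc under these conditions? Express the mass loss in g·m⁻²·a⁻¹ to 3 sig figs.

zinc: temperature factor f = +0.038·(-0.6) = -0.0228
  Pd branch = 0.0129·Pd^0.44·e^(0.046·RH+f) = 1.473 μm/a
  Cl⁻ term: 0.0175·44.0^0.57·exp(0.008·57+0.085·9.4) = 0.5307
  sum: 1.473 + 0.5307 → r_corr = 2.003 μm/a
Convert to mass loss: 2.003 μm/a × 7.14 g/cm³ = 14.3 g·m⁻²·a⁻¹

r_corr = 14.3 g·m⁻²·a⁻¹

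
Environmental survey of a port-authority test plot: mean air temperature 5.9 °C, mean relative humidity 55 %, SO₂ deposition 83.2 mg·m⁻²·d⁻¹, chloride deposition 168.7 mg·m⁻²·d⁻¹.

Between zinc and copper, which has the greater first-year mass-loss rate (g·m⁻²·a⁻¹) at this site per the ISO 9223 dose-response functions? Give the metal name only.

zinc: temperature factor f = +0.038·(-4.1) = -0.1558
  sulphur-dioxide contribution → 0.9695 μm/a
  chloride contribution → 0.8344 μm/a
  ⇒ r_corr(zinc) = 1.804 μm/a
  mass loss = 1.804 μm/a × 7.14 g/cm³ = 12.88 g·m⁻²·a⁻¹
copper: temperature factor f = +0.126·(-4.1) = -0.5166
  sulphur-dioxide contribution → 0.2561 μm/a
  chloride contribution → 0.3958 μm/a
  total first-year rate 0.6519 μm/a
  mass loss = 0.6519 μm/a × 8.96 g/cm³ = 5.841 g·m⁻²·a⁻¹
Ordering by g·m⁻²·a⁻¹: zinc (12.9) > copper (5.84)

zinc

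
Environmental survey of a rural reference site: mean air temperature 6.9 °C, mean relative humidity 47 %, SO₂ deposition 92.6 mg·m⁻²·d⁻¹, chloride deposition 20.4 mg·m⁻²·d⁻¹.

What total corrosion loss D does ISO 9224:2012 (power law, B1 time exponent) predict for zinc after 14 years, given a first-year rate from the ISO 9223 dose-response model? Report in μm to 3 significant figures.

D(14) = 8.43 μm

zinc: f(T) = +0.038·(T−10) [T≤10 °C] = -0.1178
  sulphur-dioxide contribution → 0.7306 μm/a
  chloride contribution → 0.2556 μm/a
  ⇒ r_corr(zinc) = 0.9862 μm/a
Power-law: D(14) = r_corr · 14^0.813
  D(14) = 0.9862 × 14^0.813 = 0.9862 × 8.547 = 8.429 μm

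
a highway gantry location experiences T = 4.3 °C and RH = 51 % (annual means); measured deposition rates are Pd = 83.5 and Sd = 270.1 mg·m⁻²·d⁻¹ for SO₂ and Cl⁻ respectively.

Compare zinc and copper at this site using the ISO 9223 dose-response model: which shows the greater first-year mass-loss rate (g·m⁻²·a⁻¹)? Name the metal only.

zinc

zinc: T≤10 °C ⇒ hinge +0.038·(4.3−10) = -0.2166
  SO₂ term: 0.0129·83.5^0.44·exp(0.046·51-0.2166) = 0.7602
  Sd branch = 0.0175·Sd^0.57·e^(0.008·RH+0.085·T) = 0.9224 μm/a
  r_corr = 0.7602 + 0.9224 = 1.683 μm/a
  mass loss = 1.683 μm/a × 7.14 g/cm³ = 12.01 g·m⁻²·a⁻¹
copper: T≤10 °C ⇒ hinge +0.126·(4.3−10) = -0.7182
  SO₂ term: 0.0053·83.5^0.26·exp(0.059·51-0.7182) = 0.1655
  Sd branch = 0.01025·Sd^0.27·e^(0.036·RH+0.049·T) = 0.3598 μm/a
  sum: 0.1655 + 0.3598 → r_corr = 0.5253 μm/a
  mass loss = 0.5253 μm/a × 8.96 g/cm³ = 4.707 g·m⁻²·a⁻¹
Ordering by g·m⁻²·a⁻¹: zinc (12) > copper (4.71)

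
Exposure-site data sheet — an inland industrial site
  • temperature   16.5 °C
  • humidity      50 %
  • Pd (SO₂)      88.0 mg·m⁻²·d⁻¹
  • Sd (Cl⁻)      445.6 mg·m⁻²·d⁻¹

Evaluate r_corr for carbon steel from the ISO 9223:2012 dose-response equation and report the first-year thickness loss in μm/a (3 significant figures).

carbon steel: temperature factor f = -0.054·(6.5) = -0.3510
  SO₂ term: 1.77·88.0^0.52·exp(0.02·50-0.3510) = 34.75
  Cl⁻ term: 0.102·445.6^0.62·exp(0.033·50+0.04·16.5) = 45.1
  r_corr = 34.75 + 45.1 = 79.85 μm/a

r_corr = 79.8 μm/a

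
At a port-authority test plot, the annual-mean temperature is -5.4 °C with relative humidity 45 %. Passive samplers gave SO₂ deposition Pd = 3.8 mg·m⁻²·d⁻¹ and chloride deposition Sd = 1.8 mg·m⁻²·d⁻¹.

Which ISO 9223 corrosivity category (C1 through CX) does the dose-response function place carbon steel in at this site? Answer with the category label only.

C2

carbon steel: f(T) = +0.150·(T−10) [T≤10 °C] = -2.3100
  Pd branch = 1.77·Pd^0.52·e^(0.02·RH+f) = 0.8652 μm/a
  Sd branch = 0.102·Sd^0.62·e^(0.033·RH+0.04·T) = 0.5224 μm/a
  r_corr = 0.8652 + 0.5224 = 1.388 μm/a
1.39 μm/a falls in (1.3, 25] for carbon steel → category C2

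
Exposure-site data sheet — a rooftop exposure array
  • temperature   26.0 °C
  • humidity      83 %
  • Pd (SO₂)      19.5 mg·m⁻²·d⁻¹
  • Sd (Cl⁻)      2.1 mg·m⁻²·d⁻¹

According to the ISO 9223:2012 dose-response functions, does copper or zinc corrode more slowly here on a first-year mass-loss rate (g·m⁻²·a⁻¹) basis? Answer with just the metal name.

zinc

copper: f(T) = -0.080·(T−10) [T>10 °C] = -1.2800
  Pd branch = 0.0053·Pd^0.26·e^(0.059·RH+f) = 0.4271 μm/a
  Cl⁻ term: 0.01025·2.1^0.27·exp(0.036·83+0.049·26.0) = 0.8886
  sum: 0.4271 + 0.8886 → r_corr = 1.316 μm/a
  mass loss = 1.316 μm/a × 8.96 g/cm³ = 11.79 g·m⁻²·a⁻¹
zinc: temperature factor f = -0.071·(16.0) = -1.1360
  Pd branch = 0.0129·Pd^0.44·e^(0.046·RH+f) = 0.6966 μm/a
  Sd branch = 0.0175·Sd^0.57·e^(0.008·RH+0.085·T) = 0.473 μm/a
  sum: 0.6966 + 0.473 → r_corr = 1.17 μm/a
  mass loss = 1.17 μm/a × 7.14 g/cm³ = 8.351 g·m⁻²·a⁻¹
Ordering by g·m⁻²·a⁻¹: copper (11.8) > zinc (8.35)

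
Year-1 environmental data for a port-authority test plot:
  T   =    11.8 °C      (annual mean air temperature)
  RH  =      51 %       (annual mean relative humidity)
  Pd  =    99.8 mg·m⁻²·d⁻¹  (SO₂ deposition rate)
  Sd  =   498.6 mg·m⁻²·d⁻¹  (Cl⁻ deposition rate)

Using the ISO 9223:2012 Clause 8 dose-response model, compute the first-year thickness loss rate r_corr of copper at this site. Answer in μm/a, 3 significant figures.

r_corr = 0.921 μm/a

copper: T>10 °C ⇒ hinge -0.080·(11.8−10) = -0.1440
  Pd branch = 0.0053·Pd^0.26·e^(0.059·RH+f) = 0.3078 μm/a
  Cl⁻ term: 0.01025·498.6^0.27·exp(0.036·51+0.049·11.8) = 0.6132
  r_corr = 0.3078 + 0.6132 = 0.921 μm/a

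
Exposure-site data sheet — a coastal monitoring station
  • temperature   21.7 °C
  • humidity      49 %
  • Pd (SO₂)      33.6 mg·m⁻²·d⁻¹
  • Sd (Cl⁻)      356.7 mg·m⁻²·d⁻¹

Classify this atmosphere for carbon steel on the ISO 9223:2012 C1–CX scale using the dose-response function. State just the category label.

C4

carbon steel: T>10 °C ⇒ hinge -0.054·(21.7−10) = -0.6318
  sulphur-dioxide contribution → 15.59 μm/a
  chloride contribution → 46.8 μm/a
  ⇒ r_corr(carbon steel) = 62.39 μm/a
Category bounds: 50…80 μm/a bracket r_corr ⇒ C4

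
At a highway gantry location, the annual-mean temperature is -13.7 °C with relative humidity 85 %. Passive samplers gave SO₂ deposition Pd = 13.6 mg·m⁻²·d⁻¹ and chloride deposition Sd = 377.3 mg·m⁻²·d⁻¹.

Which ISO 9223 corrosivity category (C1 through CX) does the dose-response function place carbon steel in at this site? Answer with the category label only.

carbon steel: f(T) = +0.150·(T−10) [T≤10 °C] = -3.5550
  SO₂ term: 1.77·13.6^0.52·exp(0.02·85-3.5550) = 1.076
  Cl⁻ term: 0.102·377.3^0.62·exp(0.033·85+0.04·-13.7) = 38.58
  r_corr = 1.076 + 38.58 = 39.65 μm/a
ISO 9223 Table 2 (carbon steel): 25 < 39.7 ≤ 50 μm/a ⇒ C3

C3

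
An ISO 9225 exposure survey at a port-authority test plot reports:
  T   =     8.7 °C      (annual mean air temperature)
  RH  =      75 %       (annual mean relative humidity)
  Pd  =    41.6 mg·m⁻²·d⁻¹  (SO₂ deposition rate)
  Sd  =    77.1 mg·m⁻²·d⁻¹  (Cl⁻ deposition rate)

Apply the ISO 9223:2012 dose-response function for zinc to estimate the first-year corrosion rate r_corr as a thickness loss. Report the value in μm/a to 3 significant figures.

zinc: f(T) = +0.038·(T−10) [T≤10 °C] = -0.0494
  SO₂ term: 0.0129·41.6^0.44·exp(0.046·75-0.0494) = 1.995
  Cl⁻ term: 0.0175·77.1^0.57·exp(0.008·75+0.085·8.7) = 0.7951
  sum: 1.995 + 0.7951 → r_corr = 2.79 μm/a

r_corr = 2.79 μm/a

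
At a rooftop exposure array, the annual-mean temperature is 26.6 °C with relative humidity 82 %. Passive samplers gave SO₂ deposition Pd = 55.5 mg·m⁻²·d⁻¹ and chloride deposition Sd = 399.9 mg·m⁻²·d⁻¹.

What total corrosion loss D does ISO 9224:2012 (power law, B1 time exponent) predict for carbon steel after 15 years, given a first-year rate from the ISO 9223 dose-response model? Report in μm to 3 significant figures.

D(15) = 872 μm

carbon steel: temperature factor f = -0.054·(16.6) = -0.8964
  Pd branch = 1.77·Pd^0.52·e^(0.02·RH+f) = 30.06 μm/a
  Sd branch = 0.102·Sd^0.62·e^(0.033·RH+0.04·T) = 181.6 μm/a
  r_corr = 30.06 + 181.6 = 211.7 μm/a
Power-law: D(15) = r_corr · 15^0.523
  D(15) = 211.7 × 15^0.523 = 211.7 × 4.122 = 872.4 μm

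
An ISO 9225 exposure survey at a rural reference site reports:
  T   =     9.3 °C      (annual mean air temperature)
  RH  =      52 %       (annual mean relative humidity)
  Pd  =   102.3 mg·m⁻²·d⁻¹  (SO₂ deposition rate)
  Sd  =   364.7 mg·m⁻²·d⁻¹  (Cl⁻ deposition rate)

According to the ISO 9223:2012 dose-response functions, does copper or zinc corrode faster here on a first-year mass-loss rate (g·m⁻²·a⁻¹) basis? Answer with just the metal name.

zinc

copper: f(T) = +0.126·(T−10) [T≤10 °C] = -0.0882
  Pd branch = 0.0053·Pd^0.26·e^(0.059·RH+f) = 0.3475 μm/a
  Cl⁻ term: 0.01025·364.7^0.27·exp(0.036·52+0.049·9.3) = 0.5168
  r_corr = 0.3475 + 0.5168 = 0.8643 μm/a
  mass loss = 0.8643 μm/a × 8.96 g/cm³ = 7.744 g·m⁻²·a⁻¹
zinc: temperature factor f = +0.038·(-0.7) = -0.0266
  Pd branch = 0.0129·Pd^0.44·e^(0.046·RH+f) = 1.052 μm/a
  Sd branch = 0.0175·Sd^0.57·e^(0.008·RH+0.085·T) = 1.688 μm/a
  r_corr = 1.052 + 1.688 = 2.74 μm/a
  mass loss = 2.74 μm/a × 7.14 g/cm³ = 19.57 g·m⁻²·a⁻¹
Ordering by g·m⁻²·a⁻¹: zinc (19.6) > copper (7.74)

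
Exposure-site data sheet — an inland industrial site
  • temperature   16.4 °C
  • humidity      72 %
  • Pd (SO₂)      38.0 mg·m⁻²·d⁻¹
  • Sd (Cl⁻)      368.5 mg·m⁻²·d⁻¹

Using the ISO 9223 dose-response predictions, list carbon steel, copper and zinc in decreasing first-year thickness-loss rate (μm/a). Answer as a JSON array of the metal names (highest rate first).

["carbon steel", "zinc", "copper"]

carbon steel: T>10 °C ⇒ hinge -0.054·(16.4−10) = -0.3456
  Pd branch = 1.77·Pd^0.52·e^(0.02·RH+f) = 35.06 μm/a
  Sd branch = 0.102·Sd^0.62·e^(0.033·RH+0.04·T) = 82.52 μm/a
  r_corr = 35.06 + 82.52 = 117.6 μm/a
copper: T>10 °C ⇒ hinge -0.080·(16.4−10) = -0.5120
  Pd branch = 0.0053·Pd^0.26·e^(0.059·RH+f) = 0.5722 μm/a
  Cl⁻ term: 0.01025·368.5^0.27·exp(0.036·72+0.049·16.4) = 1.508
  r_corr = 0.5722 + 1.508 = 2.08 μm/a
zinc: T>10 °C ⇒ hinge -0.071·(16.4−10) = -0.4544
  Pd branch = 0.0129·Pd^0.44·e^(0.046·RH+f) = 1.114 μm/a
  Sd branch = 0.0175·Sd^0.57·e^(0.008·RH+0.085·T) = 3.643 μm/a
  r_corr = 1.114 + 3.643 = 4.757 μm/a
Ordering by μm/a: carbon steel (118) > zinc (4.76) > copper (2.08)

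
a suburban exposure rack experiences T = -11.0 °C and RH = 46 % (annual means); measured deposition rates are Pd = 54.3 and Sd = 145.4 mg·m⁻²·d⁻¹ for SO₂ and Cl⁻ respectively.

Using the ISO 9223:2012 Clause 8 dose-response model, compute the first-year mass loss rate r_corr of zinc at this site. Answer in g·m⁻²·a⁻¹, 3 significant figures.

r_corr = 3.21 g·m⁻²·a⁻¹

zinc: f(T) = +0.038·(T−10) [T≤10 °C] = -0.7980
  Pd branch = 0.0129·Pd^0.44·e^(0.046·RH+f) = 0.2794 μm/a
  Cl⁻ term: 0.0175·145.4^0.57·exp(0.008·46+0.085·-11.0) = 0.1696
  r_corr = 0.2794 + 0.1696 = 0.4491 μm/a
Convert to mass loss: 0.4491 μm/a × 7.14 g/cm³ = 3.206 g·m⁻²·a⁻¹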